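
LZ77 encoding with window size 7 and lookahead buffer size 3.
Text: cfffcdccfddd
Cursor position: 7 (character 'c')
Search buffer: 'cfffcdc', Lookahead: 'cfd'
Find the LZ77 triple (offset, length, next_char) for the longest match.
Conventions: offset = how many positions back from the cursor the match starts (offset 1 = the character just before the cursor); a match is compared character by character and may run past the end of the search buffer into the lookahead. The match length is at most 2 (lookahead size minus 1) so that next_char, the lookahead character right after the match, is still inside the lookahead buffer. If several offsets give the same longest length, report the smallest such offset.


Try each offset into the search buffer:
  offset=1 (pos 6, char 'c'): match length 1
  offset=2 (pos 5, char 'd'): match length 0
  offset=3 (pos 4, char 'c'): match length 1
  offset=4 (pos 3, char 'f'): match length 0
  offset=5 (pos 2, char 'f'): match length 0
  offset=6 (pos 1, char 'f'): match length 0
  offset=7 (pos 0, char 'c'): match length 2
Longest match has length 2 at offset 7.
next_char = character at position 7 + 2 = 9 -> 'd'

Best match: offset=7, length=2 (matching 'cf' starting at position 0)
LZ77 triple: (7, 2, 'd')


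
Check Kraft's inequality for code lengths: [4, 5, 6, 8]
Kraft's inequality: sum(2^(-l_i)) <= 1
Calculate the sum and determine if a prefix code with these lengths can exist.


Sum = 2^(-4) + 2^(-5) + 2^(-6) + 2^(-8)
    = 0.0625 + 0.03125 + 0.015625 + 0.00390625
    = 29/256 = 0.11328125
Since 0.11328125 <= 1, Kraft's inequality IS satisfied.
A prefix code with these lengths CAN exist.

Kraft sum = 0.11328125. Satisfied.


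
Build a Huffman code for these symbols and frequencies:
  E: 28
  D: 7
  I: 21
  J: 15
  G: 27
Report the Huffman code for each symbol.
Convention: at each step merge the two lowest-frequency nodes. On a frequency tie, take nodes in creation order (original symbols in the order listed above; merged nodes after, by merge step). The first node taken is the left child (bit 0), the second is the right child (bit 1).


Huffman tree construction:
Step 1: Merge D(7) + J(15) = 22
Step 2: Merge I(21) + (D+J)(22) = 43
Step 3: Merge G(27) + E(28) = 55
Step 4: Merge (I+(D+J))(43) + (G+E)(55) = 98
Read each symbol's code off the tree from the root (left child = 0, right child = 1).

Codes:
  E: 11 (length 2)
  D: 010 (length 3)
  I: 00 (length 2)
  J: 011 (length 3)
  G: 10 (length 2)
Average code length: 218/98 = 2.2245 bits/symbol


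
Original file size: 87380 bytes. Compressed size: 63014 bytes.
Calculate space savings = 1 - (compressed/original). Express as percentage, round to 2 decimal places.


ratio = compressed/original = 63014/87380 = 0.721149
savings = 1 - ratio = 1 - 0.721149 = 0.278851
as a percentage: 0.278851 * 100 = 27.89%

Space savings = 1 - 63014/87380 = 27.89%


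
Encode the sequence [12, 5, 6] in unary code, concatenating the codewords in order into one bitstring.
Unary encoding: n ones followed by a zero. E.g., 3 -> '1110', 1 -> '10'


Encode each number as n ones followed by a terminating 0:
  12 -> 1111111111110 (13 bits)
  5 -> 111110 (6 bits)
  6 -> 1111110 (7 bits)
Total length = 13 + 6 + 7 = 26 bits.

Unary([12, 5, 6]) = 11111111111101111101111110 (26 bits)


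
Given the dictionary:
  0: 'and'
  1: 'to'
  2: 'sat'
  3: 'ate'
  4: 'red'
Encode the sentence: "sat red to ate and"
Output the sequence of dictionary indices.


Look up each word in the dictionary:
  'sat' -> 2
  'red' -> 4
  'to' -> 1
  'ate' -> 3
  'and' -> 0

Encoded: [2, 4, 1, 3, 0]


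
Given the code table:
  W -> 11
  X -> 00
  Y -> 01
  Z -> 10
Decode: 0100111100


Decoding:
01 -> Y
00 -> X
11 -> W
11 -> W
00 -> X


Result: YXWWX


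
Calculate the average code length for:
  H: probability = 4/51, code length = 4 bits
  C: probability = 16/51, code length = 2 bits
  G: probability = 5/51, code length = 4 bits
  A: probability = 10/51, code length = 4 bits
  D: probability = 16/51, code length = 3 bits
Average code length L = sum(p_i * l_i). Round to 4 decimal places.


Weighted contributions p_i * l_i:
  H: (4/51) * 4 = 16/51
  C: (16/51) * 2 = 32/51
  G: (5/51) * 4 = 20/51
  A: (10/51) * 4 = 40/51
  D: (16/51) * 3 = 48/51
Sum = (16 + 32 + 20 + 40 + 48)/51 = 156/51

L = 156/51 = 3.0588 bits/symbol


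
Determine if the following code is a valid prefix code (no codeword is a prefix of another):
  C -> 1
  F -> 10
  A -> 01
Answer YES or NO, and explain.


Checking each pair (does one codeword prefix another?):
  C='1' vs F='10': prefix -- VIOLATION

NO -- this is NOT a valid prefix code. C (1) is a prefix of F (10).


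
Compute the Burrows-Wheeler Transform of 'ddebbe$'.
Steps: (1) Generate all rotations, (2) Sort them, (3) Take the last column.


Rotations (sorted):
  0: $ddebbe -> last char: e
  1: bbe$dde -> last char: e
  2: be$ddeb -> last char: b
  3: ddebbe$ -> last char: $
  4: debbe$d -> last char: d
  5: e$ddebb -> last char: b
  6: ebbe$dd -> last char: d


BWT = eeb$dbd


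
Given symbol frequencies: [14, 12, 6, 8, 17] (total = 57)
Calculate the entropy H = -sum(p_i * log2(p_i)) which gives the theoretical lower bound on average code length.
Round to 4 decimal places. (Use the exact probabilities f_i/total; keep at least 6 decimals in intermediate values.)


Per-symbol terms -p_i * log2(p_i) with p_i = f_i/57:
  p = 14/57 = 0.245614: log2(p) = -2.025535, -p*log2(p) = 0.497500
  p = 12/57 = 0.210526: log2(p) = -2.247928, -p*log2(p) = 0.473248
  p = 6/57 = 0.105263: log2(p) = -3.247928, -p*log2(p) = 0.341887
  p = 8/57 = 0.140351: log2(p) = -2.832890, -p*log2(p) = 0.397599
  p = 17/57 = 0.298246: log2(p) = -1.745427, -p*log2(p) = 0.520566
H = 0.497500 + 0.473248 + 0.341887 + 0.397599 + 0.520566 = 2.230800

H = 2.2308 bits/symbol


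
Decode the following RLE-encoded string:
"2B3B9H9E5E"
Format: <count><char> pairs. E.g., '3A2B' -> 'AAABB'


Expanding each <count><char> pair:
  2B -> 'BB'
  3B -> 'BBB'
  9H -> 'HHHHHHHHH'
  9E -> 'EEEEEEEEE'
  5E -> 'EEEEE'

Decoded = BBBBBHHHHHHHHHEEEEEEEEEEEEEE


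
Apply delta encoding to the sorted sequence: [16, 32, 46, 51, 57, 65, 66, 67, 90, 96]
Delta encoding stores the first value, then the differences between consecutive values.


First value: 16
Deltas:
  32 - 16 = 16
  46 - 32 = 14
  51 - 46 = 5
  57 - 51 = 6
  65 - 57 = 8
  66 - 65 = 1
  67 - 66 = 1
  90 - 67 = 23
  96 - 90 = 6


Delta encoded: [16, 16, 14, 5, 6, 8, 1, 1, 23, 6]


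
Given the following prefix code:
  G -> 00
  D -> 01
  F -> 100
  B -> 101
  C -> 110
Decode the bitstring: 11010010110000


Decoding step by step:
Bits 110 -> C
Bits 100 -> F
Bits 101 -> B
Bits 100 -> F
Bits 00 -> G


Decoded message: CFBFG


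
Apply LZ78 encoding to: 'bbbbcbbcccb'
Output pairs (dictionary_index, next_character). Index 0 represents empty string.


LZ78 encoding steps:
Dictionary: {0: ''}
Step 1: w='' (idx 0), next='b' -> output (0, 'b'), add 'b' as idx 1
Step 2: w='b' (idx 1), next='b' -> output (1, 'b'), add 'bb' as idx 2
Step 3: w='b' (idx 1), next='c' -> output (1, 'c'), add 'bc' as idx 3
Step 4: w='bb' (idx 2), next='c' -> output (2, 'c'), add 'bbc' as idx 4
Step 5: w='' (idx 0), next='c' -> output (0, 'c'), add 'c' as idx 5
Step 6: w='c' (idx 5), next='b' -> output (5, 'b'), add 'cb' as idx 6


Encoded: [(0, 'b'), (1, 'b'), (1, 'c'), (2, 'c'), (0, 'c'), (5, 'b')]


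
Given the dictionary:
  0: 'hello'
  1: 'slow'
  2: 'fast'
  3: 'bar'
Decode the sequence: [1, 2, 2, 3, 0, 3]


Look up each index in the dictionary:
  1 -> 'slow'
  2 -> 'fast'
  2 -> 'fast'
  3 -> 'bar'
  0 -> 'hello'
  3 -> 'bar'

Decoded: "slow fast fast bar hello bar"


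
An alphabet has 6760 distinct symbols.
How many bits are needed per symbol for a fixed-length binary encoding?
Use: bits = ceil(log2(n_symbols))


log2(6760) = 12.7228
Bracket: 2^12 = 4096 < 6760 <= 2^13 = 8192
So ceil(log2(6760)) = 13

bits = ceil(log2(6760)) = ceil(12.7228) = 13 bits


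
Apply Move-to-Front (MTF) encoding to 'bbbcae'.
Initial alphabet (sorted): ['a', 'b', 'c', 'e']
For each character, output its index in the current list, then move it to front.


MTF encoding:
'b': index 1 in ['a', 'b', 'c', 'e'] -> ['b', 'a', 'c', 'e']
'b': index 0 in ['b', 'a', 'c', 'e'] -> ['b', 'a', 'c', 'e']
'b': index 0 in ['b', 'a', 'c', 'e'] -> ['b', 'a', 'c', 'e']
'c': index 2 in ['b', 'a', 'c', 'e'] -> ['c', 'b', 'a', 'e']
'a': index 2 in ['c', 'b', 'a', 'e'] -> ['a', 'c', 'b', 'e']
'e': index 3 in ['a', 'c', 'b', 'e'] -> ['e', 'a', 'c', 'b']


Output: [1, 0, 0, 2, 2, 3]


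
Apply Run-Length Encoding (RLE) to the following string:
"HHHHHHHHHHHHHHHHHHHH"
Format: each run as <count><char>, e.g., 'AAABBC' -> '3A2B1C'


Scanning runs left to right:
  i=0: run of 'H' x 20 -> '20H'

RLE = 20H


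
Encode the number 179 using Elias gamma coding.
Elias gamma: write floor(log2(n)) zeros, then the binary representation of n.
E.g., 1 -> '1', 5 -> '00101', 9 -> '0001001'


num_bits = floor(log2(179)) + 1 = 8
leading_zeros = num_bits - 1 = 7
binary(179) = 10110011

Elias gamma(179) = '0000000' + '10110011' = 000000010110011 (15 bits)


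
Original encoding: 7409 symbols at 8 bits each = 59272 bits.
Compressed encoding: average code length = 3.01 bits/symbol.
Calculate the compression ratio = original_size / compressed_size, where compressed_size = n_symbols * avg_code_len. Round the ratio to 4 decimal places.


original_size = n_symbols * orig_bits = 7409 * 8 = 59272 bits
compressed_size = n_symbols * avg_code_len = 7409 * 3.01 = 22301.09 bits
ratio = original_size / compressed_size = 59272 / 22301.09 = 2.6578

Compression ratio = 2.6578


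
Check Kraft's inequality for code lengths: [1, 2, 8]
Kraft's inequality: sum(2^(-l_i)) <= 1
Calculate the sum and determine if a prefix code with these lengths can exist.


Sum = 2^(-1) + 2^(-2) + 2^(-8)
    = 0.5 + 0.25 + 0.00390625
    = 193/256 = 0.75390625
Since 0.75390625 <= 1, Kraft's inequality IS satisfied.
A prefix code with these lengths CAN exist.

Kraft sum = 0.75390625. Satisfied.


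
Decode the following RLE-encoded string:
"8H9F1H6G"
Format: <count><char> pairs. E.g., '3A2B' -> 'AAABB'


Expanding each <count><char> pair:
  8H -> 'HHHHHHHH'
  9F -> 'FFFFFFFFF'
  1H -> 'H'
  6G -> 'GGGGGG'

Decoded = HHHHHHHHFFFFFFFFFHGGGGGG


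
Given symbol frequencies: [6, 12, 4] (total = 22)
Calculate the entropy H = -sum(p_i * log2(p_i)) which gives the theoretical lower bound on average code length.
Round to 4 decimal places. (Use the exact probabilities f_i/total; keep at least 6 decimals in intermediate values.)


Per-symbol terms -p_i * log2(p_i) with p_i = f_i/22:
  p = 6/22 = 0.272727: log2(p) = -1.874469, -p*log2(p) = 0.511219
  p = 12/22 = 0.545455: log2(p) = -0.874469, -p*log2(p) = 0.476983
  p = 4/22 = 0.181818: log2(p) = -2.459432, -p*log2(p) = 0.447169
H = 0.511219 + 0.476983 + 0.447169 = 1.435371

H = 1.4354 bits/symbol


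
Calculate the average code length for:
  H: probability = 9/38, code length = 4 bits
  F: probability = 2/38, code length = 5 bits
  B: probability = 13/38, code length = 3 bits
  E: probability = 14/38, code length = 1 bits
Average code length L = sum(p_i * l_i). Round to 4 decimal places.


Weighted contributions p_i * l_i:
  H: (9/38) * 4 = 36/38
  F: (2/38) * 5 = 10/38
  B: (13/38) * 3 = 39/38
  E: (14/38) * 1 = 14/38
Sum = (36 + 10 + 39 + 14)/38 = 99/38

L = 99/38 = 2.6053 bits/symbol


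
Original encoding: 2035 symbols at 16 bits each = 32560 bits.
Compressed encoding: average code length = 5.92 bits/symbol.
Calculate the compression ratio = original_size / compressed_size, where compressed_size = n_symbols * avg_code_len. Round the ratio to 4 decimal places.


original_size = n_symbols * orig_bits = 2035 * 16 = 32560 bits
compressed_size = n_symbols * avg_code_len = 2035 * 5.92 = 12047.2 bits
ratio = original_size / compressed_size = 32560 / 12047.2 = 2.7027

Compression ratio = 2.7027


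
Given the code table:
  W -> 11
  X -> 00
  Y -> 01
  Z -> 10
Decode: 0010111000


Decoding:
00 -> X
10 -> Z
11 -> W
10 -> Z
00 -> X


Result: XZWZX


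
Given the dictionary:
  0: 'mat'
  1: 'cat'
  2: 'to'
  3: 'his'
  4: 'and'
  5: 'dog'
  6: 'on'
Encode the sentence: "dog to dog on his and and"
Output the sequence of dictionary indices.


Look up each word in the dictionary:
  'dog' -> 5
  'to' -> 2
  'dog' -> 5
  'on' -> 6
  'his' -> 3
  'and' -> 4
  'and' -> 4

Encoded: [5, 2, 5, 6, 3, 4, 4]


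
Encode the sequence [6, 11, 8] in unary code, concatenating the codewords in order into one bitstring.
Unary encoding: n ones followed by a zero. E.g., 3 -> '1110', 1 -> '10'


Encode each number as n ones followed by a terminating 0:
  6 -> 1111110 (7 bits)
  11 -> 111111111110 (12 bits)
  8 -> 111111110 (9 bits)
Total length = 7 + 12 + 9 = 28 bits.

Unary([6, 11, 8]) = 1111110111111111110111111110 (28 bits)


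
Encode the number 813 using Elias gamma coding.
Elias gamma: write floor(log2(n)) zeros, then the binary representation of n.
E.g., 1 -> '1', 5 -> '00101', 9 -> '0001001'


num_bits = floor(log2(813)) + 1 = 10
leading_zeros = num_bits - 1 = 9
binary(813) = 1100101101

Elias gamma(813) = '000000000' + '1100101101' = 0000000001100101101 (19 bits)


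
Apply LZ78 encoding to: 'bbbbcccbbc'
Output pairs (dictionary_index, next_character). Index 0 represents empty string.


LZ78 encoding steps:
Dictionary: {0: ''}
Step 1: w='' (idx 0), next='b' -> output (0, 'b'), add 'b' as idx 1
Step 2: w='b' (idx 1), next='b' -> output (1, 'b'), add 'bb' as idx 2
Step 3: w='b' (idx 1), next='c' -> output (1, 'c'), add 'bc' as idx 3
Step 4: w='' (idx 0), next='c' -> output (0, 'c'), add 'c' as idx 4
Step 5: w='c' (idx 4), next='b' -> output (4, 'b'), add 'cb' as idx 5
Step 6: w='bc' (idx 3), end of input -> output (3, '')


Encoded: [(0, 'b'), (1, 'b'), (1, 'c'), (0, 'c'), (4, 'b'), (3, '')]


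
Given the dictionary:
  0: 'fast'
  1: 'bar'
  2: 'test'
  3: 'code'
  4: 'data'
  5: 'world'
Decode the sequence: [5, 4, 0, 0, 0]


Look up each index in the dictionary:
  5 -> 'world'
  4 -> 'data'
  0 -> 'fast'
  0 -> 'fast'
  0 -> 'fast'

Decoded: "world data fast fast fast"


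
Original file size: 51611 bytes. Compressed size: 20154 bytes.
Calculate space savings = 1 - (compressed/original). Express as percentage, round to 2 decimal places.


ratio = compressed/original = 20154/51611 = 0.390498
savings = 1 - ratio = 1 - 0.390498 = 0.609502
as a percentage: 0.609502 * 100 = 60.95%

Space savings = 1 - 20154/51611 = 60.95%


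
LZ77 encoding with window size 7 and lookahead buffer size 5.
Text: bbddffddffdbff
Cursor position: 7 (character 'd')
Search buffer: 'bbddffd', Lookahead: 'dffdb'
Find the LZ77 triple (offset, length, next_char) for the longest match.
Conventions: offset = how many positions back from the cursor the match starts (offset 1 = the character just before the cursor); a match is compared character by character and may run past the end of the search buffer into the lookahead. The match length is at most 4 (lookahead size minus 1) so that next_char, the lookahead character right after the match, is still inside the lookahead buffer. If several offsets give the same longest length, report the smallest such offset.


Try each offset into the search buffer:
  offset=1 (pos 6, char 'd'): match length 1
  offset=2 (pos 5, char 'f'): match length 0
  offset=3 (pos 4, char 'f'): match length 0
  offset=4 (pos 3, char 'd'): match length 4
  offset=5 (pos 2, char 'd'): match length 1
  offset=6 (pos 1, char 'b'): match length 0
  offset=7 (pos 0, char 'b'): match length 0
Longest match has length 4 at offset 4.
next_char = character at position 7 + 4 = 11 -> 'b'

Best match: offset=4, length=4 (matching 'dffd' starting at position 3)
LZ77 triple: (4, 4, 'b')


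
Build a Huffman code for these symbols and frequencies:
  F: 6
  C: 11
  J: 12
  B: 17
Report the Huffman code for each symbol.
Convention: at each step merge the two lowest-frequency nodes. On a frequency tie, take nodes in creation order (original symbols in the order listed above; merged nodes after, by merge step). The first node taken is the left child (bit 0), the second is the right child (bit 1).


Huffman tree construction:
Step 1: Merge F(6) + C(11) = 17
Step 2: Merge J(12) + B(17) = 29
Step 3: Merge (F+C)(17) + (J+B)(29) = 46
Read each symbol's code off the tree from the root (left child = 0, right child = 1).

Codes:
  F: 00 (length 2)
  C: 01 (length 2)
  J: 10 (length 2)
  B: 11 (length 2)
Average code length: 92/46 = 2.0000 bits/symbol


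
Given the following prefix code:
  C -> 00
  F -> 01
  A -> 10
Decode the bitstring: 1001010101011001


Decoding step by step:
Bits 10 -> A
Bits 01 -> F
Bits 01 -> F
Bits 01 -> F
Bits 01 -> F
Bits 01 -> F
Bits 10 -> A
Bits 01 -> F


Decoded message: AFFFFFAF


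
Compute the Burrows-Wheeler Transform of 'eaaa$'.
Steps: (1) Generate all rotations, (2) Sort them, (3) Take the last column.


Rotations (sorted):
  0: $eaaa -> last char: a
  1: a$eaa -> last char: a
  2: aa$ea -> last char: a
  3: aaa$e -> last char: e
  4: eaaa$ -> last char: $


BWT = aaae$


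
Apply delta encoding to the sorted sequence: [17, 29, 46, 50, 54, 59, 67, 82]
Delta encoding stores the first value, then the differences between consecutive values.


First value: 17
Deltas:
  29 - 17 = 12
  46 - 29 = 17
  50 - 46 = 4
  54 - 50 = 4
  59 - 54 = 5
  67 - 59 = 8
  82 - 67 = 15


Delta encoded: [17, 12, 17, 4, 4, 5, 8, 15]


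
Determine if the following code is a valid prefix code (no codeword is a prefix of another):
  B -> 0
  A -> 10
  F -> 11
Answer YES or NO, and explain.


Checking each pair (does one codeword prefix another?):
  B='0' vs A='10': no prefix
  B='0' vs F='11': no prefix
  A='10' vs B='0': no prefix
  A='10' vs F='11': no prefix
  F='11' vs B='0': no prefix
  F='11' vs A='10': no prefix
No violation found over all pairs.

YES -- this is a valid prefix code. No codeword is a prefix of any other codeword.


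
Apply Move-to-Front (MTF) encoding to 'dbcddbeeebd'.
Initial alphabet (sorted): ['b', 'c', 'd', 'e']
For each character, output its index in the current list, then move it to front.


MTF encoding:
'd': index 2 in ['b', 'c', 'd', 'e'] -> ['d', 'b', 'c', 'e']
'b': index 1 in ['d', 'b', 'c', 'e'] -> ['b', 'd', 'c', 'e']
'c': index 2 in ['b', 'd', 'c', 'e'] -> ['c', 'b', 'd', 'e']
'd': index 2 in ['c', 'b', 'd', 'e'] -> ['d', 'c', 'b', 'e']
'd': index 0 in ['d', 'c', 'b', 'e'] -> ['d', 'c', 'b', 'e']
'b': index 2 in ['d', 'c', 'b', 'e'] -> ['b', 'd', 'c', 'e']
'e': index 3 in ['b', 'd', 'c', 'e'] -> ['e', 'b', 'd', 'c']
'e': index 0 in ['e', 'b', 'd', 'c'] -> ['e', 'b', 'd', 'c']
'e': index 0 in ['e', 'b', 'd', 'c'] -> ['e', 'b', 'd', 'c']
'b': index 1 in ['e', 'b', 'd', 'c'] -> ['b', 'e', 'd', 'c']
'd': index 2 in ['b', 'e', 'd', 'c'] -> ['d', 'b', 'e', 'c']


Output: [2, 1, 2, 2, 0, 2, 3, 0, 0, 1, 2]


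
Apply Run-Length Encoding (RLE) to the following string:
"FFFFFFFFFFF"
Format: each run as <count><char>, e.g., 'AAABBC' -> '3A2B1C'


Scanning runs left to right:
  i=0: run of 'F' x 11 -> '11F'

RLE = 11F


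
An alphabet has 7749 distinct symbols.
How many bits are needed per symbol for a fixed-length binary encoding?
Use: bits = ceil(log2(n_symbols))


log2(7749) = 12.9198
Bracket: 2^12 = 4096 < 7749 <= 2^13 = 8192
So ceil(log2(7749)) = 13

bits = ceil(log2(7749)) = ceil(12.9198) = 13 bits


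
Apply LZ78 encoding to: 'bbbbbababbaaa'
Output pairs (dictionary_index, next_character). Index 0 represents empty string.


LZ78 encoding steps:
Dictionary: {0: ''}
Step 1: w='' (idx 0), next='b' -> output (0, 'b'), add 'b' as idx 1
Step 2: w='b' (idx 1), next='b' -> output (1, 'b'), add 'bb' as idx 2
Step 3: w='bb' (idx 2), next='a' -> output (2, 'a'), add 'bba' as idx 3
Step 4: w='b' (idx 1), next='a' -> output (1, 'a'), add 'ba' as idx 4
Step 5: w='bba' (idx 3), next='a' -> output (3, 'a'), add 'bbaa' as idx 5
Step 6: w='' (idx 0), next='a' -> output (0, 'a'), add 'a' as idx 6


Encoded: [(0, 'b'), (1, 'b'), (2, 'a'), (1, 'a'), (3, 'a'), (0, 'a')]


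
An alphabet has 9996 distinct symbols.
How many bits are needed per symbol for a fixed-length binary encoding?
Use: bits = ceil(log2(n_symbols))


log2(9996) = 13.2871
Bracket: 2^13 = 8192 < 9996 <= 2^14 = 16384
So ceil(log2(9996)) = 14

bits = ceil(log2(9996)) = ceil(13.2871) = 14 bits


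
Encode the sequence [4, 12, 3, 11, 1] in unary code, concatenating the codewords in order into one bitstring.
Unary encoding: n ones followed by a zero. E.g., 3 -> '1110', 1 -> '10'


Encode each number as n ones followed by a terminating 0:
  4 -> 11110 (5 bits)
  12 -> 1111111111110 (13 bits)
  3 -> 1110 (4 bits)
  11 -> 111111111110 (12 bits)
  1 -> 10 (2 bits)
Total length = 5 + 13 + 4 + 12 + 2 = 36 bits.

Unary([4, 12, 3, 11, 1]) = 111101111111111110111011111111111010 (36 bits)


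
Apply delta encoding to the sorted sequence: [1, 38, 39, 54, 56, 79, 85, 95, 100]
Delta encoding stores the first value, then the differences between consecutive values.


First value: 1
Deltas:
  38 - 1 = 37
  39 - 38 = 1
  54 - 39 = 15
  56 - 54 = 2
  79 - 56 = 23
  85 - 79 = 6
  95 - 85 = 10
  100 - 95 = 5


Delta encoded: [1, 37, 1, 15, 2, 23, 6, 10, 5]


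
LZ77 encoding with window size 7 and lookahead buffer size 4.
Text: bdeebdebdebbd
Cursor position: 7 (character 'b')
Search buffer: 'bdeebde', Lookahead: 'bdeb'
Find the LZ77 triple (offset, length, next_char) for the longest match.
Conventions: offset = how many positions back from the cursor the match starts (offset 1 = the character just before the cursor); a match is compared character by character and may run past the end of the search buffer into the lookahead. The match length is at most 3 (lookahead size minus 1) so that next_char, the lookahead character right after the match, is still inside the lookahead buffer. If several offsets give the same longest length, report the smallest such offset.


Try each offset into the search buffer:
  offset=1 (pos 6, char 'e'): match length 0
  offset=2 (pos 5, char 'd'): match length 0
  offset=3 (pos 4, char 'b'): match length 3
  offset=4 (pos 3, char 'e'): match length 0
  offset=5 (pos 2, char 'e'): match length 0
  offset=6 (pos 1, char 'd'): match length 0
  offset=7 (pos 0, char 'b'): match length 3
Longest match has length 3, found at offsets 3, 7; take the smallest, offset 3.
next_char = character at position 7 + 3 = 10 -> 'b'

Best match: offset=3, length=3 (matching 'bde' starting at position 4)
LZ77 triple: (3, 3, 'b')


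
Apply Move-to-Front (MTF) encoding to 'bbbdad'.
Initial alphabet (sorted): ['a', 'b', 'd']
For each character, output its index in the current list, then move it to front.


MTF encoding:
'b': index 1 in ['a', 'b', 'd'] -> ['b', 'a', 'd']
'b': index 0 in ['b', 'a', 'd'] -> ['b', 'a', 'd']
'b': index 0 in ['b', 'a', 'd'] -> ['b', 'a', 'd']
'd': index 2 in ['b', 'a', 'd'] -> ['d', 'b', 'a']
'a': index 2 in ['d', 'b', 'a'] -> ['a', 'd', 'b']
'd': index 1 in ['a', 'd', 'b'] -> ['d', 'a', 'b']


Output: [1, 0, 0, 2, 2, 1]


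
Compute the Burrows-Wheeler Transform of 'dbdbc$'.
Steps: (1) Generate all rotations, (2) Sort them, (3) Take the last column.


Rotations (sorted):
  0: $dbdbc -> last char: c
  1: bc$dbd -> last char: d
  2: bdbc$d -> last char: d
  3: c$dbdb -> last char: b
  4: dbc$db -> last char: b
  5: dbdbc$ -> last char: $


BWT = cddbb$


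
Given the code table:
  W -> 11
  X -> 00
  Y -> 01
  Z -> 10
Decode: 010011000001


Decoding:
01 -> Y
00 -> X
11 -> W
00 -> X
00 -> X
01 -> Y


Result: YXWXXY


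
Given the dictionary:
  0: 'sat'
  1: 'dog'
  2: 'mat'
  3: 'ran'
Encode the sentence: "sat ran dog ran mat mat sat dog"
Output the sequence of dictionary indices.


Look up each word in the dictionary:
  'sat' -> 0
  'ran' -> 3
  'dog' -> 1
  'ran' -> 3
  'mat' -> 2
  'mat' -> 2
  'sat' -> 0
  'dog' -> 1

Encoded: [0, 3, 1, 3, 2, 2, 0, 1]


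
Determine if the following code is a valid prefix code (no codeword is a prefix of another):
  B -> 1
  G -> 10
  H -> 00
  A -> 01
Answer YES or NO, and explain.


Checking each pair (does one codeword prefix another?):
  B='1' vs G='10': prefix -- VIOLATION

NO -- this is NOT a valid prefix code. B (1) is a prefix of G (10).


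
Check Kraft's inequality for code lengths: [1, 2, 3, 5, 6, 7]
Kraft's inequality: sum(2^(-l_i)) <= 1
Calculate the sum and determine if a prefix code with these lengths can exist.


Sum = 2^(-1) + 2^(-2) + 2^(-3) + 2^(-5) + 2^(-6) + 2^(-7)
    = 0.5 + 0.25 + 0.125 + 0.03125 + 0.015625 + 0.0078125
    = 119/128 = 0.9296875
Since 0.9296875 <= 1, Kraft's inequality IS satisfied.
A prefix code with these lengths CAN exist.

Kraft sum = 0.9296875. Satisfied.


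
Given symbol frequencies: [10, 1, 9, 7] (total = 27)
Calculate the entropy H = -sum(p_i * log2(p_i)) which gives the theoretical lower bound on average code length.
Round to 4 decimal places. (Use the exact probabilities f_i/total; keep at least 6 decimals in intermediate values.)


Per-symbol terms -p_i * log2(p_i) with p_i = f_i/27:
  p = 10/27 = 0.370370: log2(p) = -1.432959, -p*log2(p) = 0.530726
  p = 1/27 = 0.037037: log2(p) = -4.754888, -p*log2(p) = 0.176107
  p = 9/27 = 0.333333: log2(p) = -1.584963, -p*log2(p) = 0.528321
  p = 7/27 = 0.259259: log2(p) = -1.947533, -p*log2(p) = 0.504916
H = 0.530726 + 0.176107 + 0.528321 + 0.504916 = 1.740070

H = 1.7401 bits/symbol


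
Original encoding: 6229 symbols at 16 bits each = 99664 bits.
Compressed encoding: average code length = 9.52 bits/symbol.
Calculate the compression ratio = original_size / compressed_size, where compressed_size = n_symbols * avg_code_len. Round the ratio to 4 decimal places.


original_size = n_symbols * orig_bits = 6229 * 16 = 99664 bits
compressed_size = n_symbols * avg_code_len = 6229 * 9.52 = 59300.08 bits
ratio = original_size / compressed_size = 99664 / 59300.08 = 1.6807

Compression ratio = 1.6807


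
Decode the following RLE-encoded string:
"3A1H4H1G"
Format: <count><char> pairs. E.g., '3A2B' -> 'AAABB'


Expanding each <count><char> pair:
  3A -> 'AAA'
  1H -> 'H'
  4H -> 'HHHH'
  1G -> 'G'

Decoded = AAAHHHHHG


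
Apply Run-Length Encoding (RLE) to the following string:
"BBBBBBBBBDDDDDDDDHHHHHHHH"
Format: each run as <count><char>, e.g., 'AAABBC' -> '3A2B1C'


Scanning runs left to right:
  i=0: run of 'B' x 9 -> '9B'
  i=9: run of 'D' x 8 -> '8D'
  i=17: run of 'H' x 8 -> '8H'

RLE = 9B8D8H


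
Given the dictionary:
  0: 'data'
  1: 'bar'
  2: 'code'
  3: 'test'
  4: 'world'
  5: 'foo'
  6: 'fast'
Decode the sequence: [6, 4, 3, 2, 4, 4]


Look up each index in the dictionary:
  6 -> 'fast'
  4 -> 'world'
  3 -> 'test'
  2 -> 'code'
  4 -> 'world'
  4 -> 'world'

Decoded: "fast world test code world world"


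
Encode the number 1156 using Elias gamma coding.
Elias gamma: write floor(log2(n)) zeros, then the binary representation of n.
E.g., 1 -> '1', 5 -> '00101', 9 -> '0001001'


num_bits = floor(log2(1156)) + 1 = 11
leading_zeros = num_bits - 1 = 10
binary(1156) = 10010000100

Elias gamma(1156) = '0000000000' + '10010000100' = 000000000010010000100 (21 bits)


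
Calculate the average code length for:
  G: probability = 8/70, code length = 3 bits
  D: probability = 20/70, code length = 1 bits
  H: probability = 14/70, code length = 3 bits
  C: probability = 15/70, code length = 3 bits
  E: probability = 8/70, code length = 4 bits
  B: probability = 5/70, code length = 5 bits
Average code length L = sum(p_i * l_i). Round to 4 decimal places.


Weighted contributions p_i * l_i:
  G: (8/70) * 3 = 24/70
  D: (20/70) * 1 = 20/70
  H: (14/70) * 3 = 42/70
  C: (15/70) * 3 = 45/70
  E: (8/70) * 4 = 32/70
  B: (5/70) * 5 = 25/70
Sum = (24 + 20 + 42 + 45 + 32 + 25)/70 = 188/70

L = 188/70 = 2.6857 bits/symbol


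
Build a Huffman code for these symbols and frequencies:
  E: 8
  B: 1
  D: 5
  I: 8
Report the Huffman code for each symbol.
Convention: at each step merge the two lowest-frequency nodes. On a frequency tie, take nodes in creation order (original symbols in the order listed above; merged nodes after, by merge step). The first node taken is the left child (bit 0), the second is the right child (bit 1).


Huffman tree construction:
Step 1: Merge B(1) + D(5) = 6
Step 2: Merge (B+D)(6) + E(8) = 14
Step 3: Merge I(8) + ((B+D)+E)(14) = 22
Read each symbol's code off the tree from the root (left child = 0, right child = 1).

Codes:
  E: 11 (length 2)
  B: 100 (length 3)
  D: 101 (length 3)
  I: 0 (length 1)
Average code length: 42/22 = 1.9091 bits/symbol


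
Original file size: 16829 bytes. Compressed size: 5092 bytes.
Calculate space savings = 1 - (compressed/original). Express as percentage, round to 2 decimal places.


ratio = compressed/original = 5092/16829 = 0.302573
savings = 1 - ratio = 1 - 0.302573 = 0.697427
as a percentage: 0.697427 * 100 = 69.74%

Space savings = 1 - 5092/16829 = 69.74%


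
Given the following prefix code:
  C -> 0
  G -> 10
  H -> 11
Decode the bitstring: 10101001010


Decoding step by step:
Bits 10 -> G
Bits 10 -> G
Bits 10 -> G
Bits 0 -> C
Bits 10 -> G
Bits 10 -> G


Decoded message: GGGCGG


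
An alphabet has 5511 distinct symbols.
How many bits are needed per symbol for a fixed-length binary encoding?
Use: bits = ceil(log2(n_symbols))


log2(5511) = 12.4281
Bracket: 2^12 = 4096 < 5511 <= 2^13 = 8192
So ceil(log2(5511)) = 13

bits = ceil(log2(5511)) = ceil(12.4281) = 13 bits


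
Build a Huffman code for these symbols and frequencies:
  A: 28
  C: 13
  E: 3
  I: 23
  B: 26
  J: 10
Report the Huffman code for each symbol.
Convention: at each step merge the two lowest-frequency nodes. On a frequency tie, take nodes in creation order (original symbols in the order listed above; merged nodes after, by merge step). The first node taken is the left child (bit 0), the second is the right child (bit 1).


Huffman tree construction:
Step 1: Merge E(3) + J(10) = 13
Step 2: Merge C(13) + (E+J)(13) = 26
Step 3: Merge I(23) + B(26) = 49
Step 4: Merge (C+(E+J))(26) + A(28) = 54
Step 5: Merge (I+B)(49) + ((C+(E+J))+A)(54) = 103
Read each symbol's code off the tree from the root (left child = 0, right child = 1).

Codes:
  A: 11 (length 2)
  C: 100 (length 3)
  E: 1010 (length 4)
  I: 00 (length 2)
  B: 01 (length 2)
  J: 1011 (length 4)
Average code length: 245/103 = 2.3786 bits/symbol


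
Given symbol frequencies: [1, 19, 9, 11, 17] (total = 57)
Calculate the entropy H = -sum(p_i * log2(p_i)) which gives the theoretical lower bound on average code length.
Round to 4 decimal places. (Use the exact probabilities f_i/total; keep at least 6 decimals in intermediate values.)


Per-symbol terms -p_i * log2(p_i) with p_i = f_i/57:
  p = 1/57 = 0.017544: log2(p) = -5.832890, -p*log2(p) = 0.102331
  p = 19/57 = 0.333333: log2(p) = -1.584963, -p*log2(p) = 0.528321
  p = 9/57 = 0.157895: log2(p) = -2.662965, -p*log2(p) = 0.420468
  p = 11/57 = 0.192982: log2(p) = -2.373458, -p*log2(p) = 0.458036
  p = 17/57 = 0.298246: log2(p) = -1.745427, -p*log2(p) = 0.520566
H = 0.102331 + 0.528321 + 0.420468 + 0.458036 + 0.520566 = 2.029722

H = 2.0297 bits/symbol


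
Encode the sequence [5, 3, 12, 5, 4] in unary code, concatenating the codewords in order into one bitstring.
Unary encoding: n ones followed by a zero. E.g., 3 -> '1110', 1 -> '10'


Encode each number as n ones followed by a terminating 0:
  5 -> 111110 (6 bits)
  3 -> 1110 (4 bits)
  12 -> 1111111111110 (13 bits)
  5 -> 111110 (6 bits)
  4 -> 11110 (5 bits)
Total length = 6 + 4 + 13 + 6 + 5 = 34 bits.

Unary([5, 3, 12, 5, 4]) = 1111101110111111111111011111011110 (34 bits)


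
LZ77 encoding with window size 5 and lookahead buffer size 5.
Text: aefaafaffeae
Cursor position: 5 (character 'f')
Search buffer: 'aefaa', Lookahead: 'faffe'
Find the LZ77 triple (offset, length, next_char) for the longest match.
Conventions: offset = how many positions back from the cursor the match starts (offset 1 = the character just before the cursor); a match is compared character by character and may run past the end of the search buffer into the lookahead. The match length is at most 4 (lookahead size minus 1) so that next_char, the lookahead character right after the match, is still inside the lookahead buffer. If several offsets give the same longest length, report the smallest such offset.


Try each offset into the search buffer:
  offset=1 (pos 4, char 'a'): match length 0
  offset=2 (pos 3, char 'a'): match length 0
  offset=3 (pos 2, char 'f'): match length 2
  offset=4 (pos 1, char 'e'): match length 0
  offset=5 (pos 0, char 'a'): match length 0
Longest match has length 2 at offset 3.
next_char = character at position 5 + 2 = 7 -> 'f'

Best match: offset=3, length=2 (matching 'fa' starting at position 2)
LZ77 triple: (3, 2, 'f')


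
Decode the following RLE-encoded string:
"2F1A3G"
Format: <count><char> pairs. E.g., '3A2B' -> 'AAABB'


Expanding each <count><char> pair:
  2F -> 'FF'
  1A -> 'A'
  3G -> 'GGG'

Decoded = FFAGGG


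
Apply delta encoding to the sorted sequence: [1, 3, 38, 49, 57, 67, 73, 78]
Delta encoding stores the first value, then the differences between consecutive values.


First value: 1
Deltas:
  3 - 1 = 2
  38 - 3 = 35
  49 - 38 = 11
  57 - 49 = 8
  67 - 57 = 10
  73 - 67 = 6
  78 - 73 = 5


Delta encoded: [1, 2, 35, 11, 8, 10, 6, 5]


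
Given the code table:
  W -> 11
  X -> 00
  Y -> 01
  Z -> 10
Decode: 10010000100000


Decoding:
10 -> Z
01 -> Y
00 -> X
00 -> X
10 -> Z
00 -> X
00 -> X


Result: ZYXXZXX


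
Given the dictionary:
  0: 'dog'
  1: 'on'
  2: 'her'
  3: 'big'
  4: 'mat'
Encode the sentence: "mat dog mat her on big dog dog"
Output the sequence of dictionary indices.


Look up each word in the dictionary:
  'mat' -> 4
  'dog' -> 0
  'mat' -> 4
  'her' -> 2
  'on' -> 1
  'big' -> 3
  'dog' -> 0
  'dog' -> 0

Encoded: [4, 0, 4, 2, 1, 3, 0, 0]


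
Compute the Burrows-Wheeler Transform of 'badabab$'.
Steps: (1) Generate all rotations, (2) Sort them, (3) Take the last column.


Rotations (sorted):
  0: $badabab -> last char: b
  1: ab$badab -> last char: b
  2: abab$bad -> last char: d
  3: adabab$b -> last char: b
  4: b$badaba -> last char: a
  5: bab$bada -> last char: a
  6: badabab$ -> last char: $
  7: dabab$ba -> last char: a


BWT = bbdbaa$a


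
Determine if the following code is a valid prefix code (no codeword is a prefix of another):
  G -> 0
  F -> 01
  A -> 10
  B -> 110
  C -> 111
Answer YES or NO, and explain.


Checking each pair (does one codeword prefix another?):
  G='0' vs F='01': prefix -- VIOLATION

NO -- this is NOT a valid prefix code. G (0) is a prefix of F (01).


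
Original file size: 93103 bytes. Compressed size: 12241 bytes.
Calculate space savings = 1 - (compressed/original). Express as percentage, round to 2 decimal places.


ratio = compressed/original = 12241/93103 = 0.131478
savings = 1 - ratio = 1 - 0.131478 = 0.868522
as a percentage: 0.868522 * 100 = 86.85%

Space savings = 1 - 12241/93103 = 86.85%


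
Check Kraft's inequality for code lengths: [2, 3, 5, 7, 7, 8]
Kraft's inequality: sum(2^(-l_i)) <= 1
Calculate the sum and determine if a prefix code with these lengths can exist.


Sum = 2^(-2) + 2^(-3) + 2^(-5) + 2^(-7) + 2^(-7) + 2^(-8)
    = 0.25 + 0.125 + 0.03125 + 0.0078125 + 0.0078125 + 0.00390625
    = 109/256 = 0.42578125
Since 0.42578125 <= 1, Kraft's inequality IS satisfied.
A prefix code with these lengths CAN exist.

Kraft sum = 0.42578125. Satisfied.


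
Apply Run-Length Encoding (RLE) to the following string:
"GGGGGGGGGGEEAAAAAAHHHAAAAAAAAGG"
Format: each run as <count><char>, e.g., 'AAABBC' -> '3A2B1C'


Scanning runs left to right:
  i=0: run of 'G' x 10 -> '10G'
  i=10: run of 'E' x 2 -> '2E'
  i=12: run of 'A' x 6 -> '6A'
  i=18: run of 'H' x 3 -> '3H'
  i=21: run of 'A' x 8 -> '8A'
  i=29: run of 'G' x 2 -> '2G'

RLE = 10G2E6A3H8A2G


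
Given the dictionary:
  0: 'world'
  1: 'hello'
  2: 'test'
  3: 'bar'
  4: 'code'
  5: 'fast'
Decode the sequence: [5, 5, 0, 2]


Look up each index in the dictionary:
  5 -> 'fast'
  5 -> 'fast'
  0 -> 'world'
  2 -> 'test'

Decoded: "fast fast world test"


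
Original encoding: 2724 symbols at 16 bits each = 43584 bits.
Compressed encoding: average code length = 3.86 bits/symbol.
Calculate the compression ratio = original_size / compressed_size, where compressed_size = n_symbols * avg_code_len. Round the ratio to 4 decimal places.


original_size = n_symbols * orig_bits = 2724 * 16 = 43584 bits
compressed_size = n_symbols * avg_code_len = 2724 * 3.86 = 10514.64 bits
ratio = original_size / compressed_size = 43584 / 10514.64 = 4.1451

Compression ratio = 4.1451


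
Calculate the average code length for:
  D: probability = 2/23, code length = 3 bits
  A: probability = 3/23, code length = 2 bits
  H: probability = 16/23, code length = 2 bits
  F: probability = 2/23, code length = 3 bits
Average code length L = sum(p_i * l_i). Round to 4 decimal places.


Weighted contributions p_i * l_i:
  D: (2/23) * 3 = 6/23
  A: (3/23) * 2 = 6/23
  H: (16/23) * 2 = 32/23
  F: (2/23) * 3 = 6/23
Sum = (6 + 6 + 32 + 6)/23 = 50/23

L = 50/23 = 2.1739 bits/symbol


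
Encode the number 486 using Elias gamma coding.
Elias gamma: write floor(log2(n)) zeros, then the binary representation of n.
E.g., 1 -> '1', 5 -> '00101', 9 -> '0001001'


num_bits = floor(log2(486)) + 1 = 9
leading_zeros = num_bits - 1 = 8
binary(486) = 111100110

Elias gamma(486) = '00000000' + '111100110' = 00000000111100110 (17 bits)


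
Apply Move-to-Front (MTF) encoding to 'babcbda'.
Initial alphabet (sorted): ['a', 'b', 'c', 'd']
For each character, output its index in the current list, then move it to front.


MTF encoding:
'b': index 1 in ['a', 'b', 'c', 'd'] -> ['b', 'a', 'c', 'd']
'a': index 1 in ['b', 'a', 'c', 'd'] -> ['a', 'b', 'c', 'd']
'b': index 1 in ['a', 'b', 'c', 'd'] -> ['b', 'a', 'c', 'd']
'c': index 2 in ['b', 'a', 'c', 'd'] -> ['c', 'b', 'a', 'd']
'b': index 1 in ['c', 'b', 'a', 'd'] -> ['b', 'c', 'a', 'd']
'd': index 3 in ['b', 'c', 'a', 'd'] -> ['d', 'b', 'c', 'a']
'a': index 3 in ['d', 'b', 'c', 'a'] -> ['a', 'd', 'b', 'c']


Output: [1, 1, 1, 2, 1, 3, 3]


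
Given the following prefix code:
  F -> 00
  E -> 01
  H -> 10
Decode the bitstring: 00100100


Decoding step by step:
Bits 00 -> F
Bits 10 -> H
Bits 01 -> E
Bits 00 -> F


Decoded message: FHEF


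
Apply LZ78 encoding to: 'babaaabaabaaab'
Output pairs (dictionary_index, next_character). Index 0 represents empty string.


LZ78 encoding steps:
Dictionary: {0: ''}
Step 1: w='' (idx 0), next='b' -> output (0, 'b'), add 'b' as idx 1
Step 2: w='' (idx 0), next='a' -> output (0, 'a'), add 'a' as idx 2
Step 3: w='b' (idx 1), next='a' -> output (1, 'a'), add 'ba' as idx 3
Step 4: w='a' (idx 2), next='a' -> output (2, 'a'), add 'aa' as idx 4
Step 5: w='ba' (idx 3), next='a' -> output (3, 'a'), add 'baa' as idx 5
Step 6: w='baa' (idx 5), next='a' -> output (5, 'a'), add 'baaa' as idx 6
Step 7: w='b' (idx 1), end of input -> output (1, '')


Encoded: [(0, 'b'), (0, 'a'), (1, 'a'), (2, 'a'), (3, 'a'), (5, 'a'), (1, '')]


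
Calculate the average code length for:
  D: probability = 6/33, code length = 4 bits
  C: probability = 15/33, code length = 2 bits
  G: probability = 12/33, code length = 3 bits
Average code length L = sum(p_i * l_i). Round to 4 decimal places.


Weighted contributions p_i * l_i:
  D: (6/33) * 4 = 24/33
  C: (15/33) * 2 = 30/33
  G: (12/33) * 3 = 36/33
Sum = (24 + 30 + 36)/33 = 90/33

L = 90/33 = 2.7273 bits/symbol


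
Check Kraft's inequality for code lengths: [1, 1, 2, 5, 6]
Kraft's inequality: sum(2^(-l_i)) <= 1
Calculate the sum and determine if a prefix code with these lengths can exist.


Sum = 2^(-1) + 2^(-1) + 2^(-2) + 2^(-5) + 2^(-6)
    = 0.5 + 0.5 + 0.25 + 0.03125 + 0.015625
    = 83/64 = 1.296875
Since 1.296875 > 1, Kraft's inequality is NOT satisfied.
A prefix code with these lengths CANNOT exist.

Kraft sum = 1.296875. Not satisfied.


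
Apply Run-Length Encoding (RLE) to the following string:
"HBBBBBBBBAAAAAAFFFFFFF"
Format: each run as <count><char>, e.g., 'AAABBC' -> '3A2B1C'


Scanning runs left to right:
  i=0: run of 'H' x 1 -> '1H'
  i=1: run of 'B' x 8 -> '8B'
  i=9: run of 'A' x 6 -> '6A'
  i=15: run of 'F' x 7 -> '7F'

RLE = 1H8B6A7F
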